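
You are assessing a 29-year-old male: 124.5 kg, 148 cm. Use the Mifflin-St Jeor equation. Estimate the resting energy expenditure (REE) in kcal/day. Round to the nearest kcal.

Mifflin-St Jeor (male): BMR = 10(124.5) + 6.25(148) − 5(29) + 5 = 1245 + 925 − 145 + 5 = 2030 kcal/day.

2030 kcal/day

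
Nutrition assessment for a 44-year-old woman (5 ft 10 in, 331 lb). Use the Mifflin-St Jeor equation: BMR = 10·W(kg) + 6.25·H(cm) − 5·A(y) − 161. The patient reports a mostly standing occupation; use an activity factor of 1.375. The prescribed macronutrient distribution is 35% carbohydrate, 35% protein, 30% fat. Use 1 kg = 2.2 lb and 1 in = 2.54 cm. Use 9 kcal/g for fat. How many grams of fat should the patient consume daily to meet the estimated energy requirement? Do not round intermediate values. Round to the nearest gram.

102 g/day

Convert to metric: weight = 331 ÷ 2.2 = 150.4545 kg; height = (5×12 + 10) × 2.54 = 70 × 2.54 = 177.8 cm.
Mifflin-St Jeor (female): BMR = 10(150.4545) + 6.25(177.8) − 5(44) − 161 = 1504.5455 + 1111.25 − 220 − 161 = 2234.7955 kcal/day.
TEE = 2234.7955 × 1.375 = 3072.8438 kcal/day.
Fat energy = 30% × 3072.8438 = 921.8531 kcal.
Fat = 921.8531 ÷ 9 kcal/g = 102.4281 g.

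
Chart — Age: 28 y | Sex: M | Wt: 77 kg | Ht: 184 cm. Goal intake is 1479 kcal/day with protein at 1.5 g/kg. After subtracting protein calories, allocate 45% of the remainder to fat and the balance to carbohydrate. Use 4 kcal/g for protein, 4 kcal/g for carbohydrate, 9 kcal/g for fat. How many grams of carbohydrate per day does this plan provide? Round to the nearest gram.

140 g/day

Protein = 1.5 × 77 = 115.5 g → 115.5 × 4 = 462 kcal.
Non-protein calories = 1479 − 462 = 1017 kcal.
Fat: 45% × 1017 = 457.65 kcal; carbohydrate: 559.35 kcal.
Carbohydrate: 559.35 kcal ÷ 4 kcal/g = 139.8375 g.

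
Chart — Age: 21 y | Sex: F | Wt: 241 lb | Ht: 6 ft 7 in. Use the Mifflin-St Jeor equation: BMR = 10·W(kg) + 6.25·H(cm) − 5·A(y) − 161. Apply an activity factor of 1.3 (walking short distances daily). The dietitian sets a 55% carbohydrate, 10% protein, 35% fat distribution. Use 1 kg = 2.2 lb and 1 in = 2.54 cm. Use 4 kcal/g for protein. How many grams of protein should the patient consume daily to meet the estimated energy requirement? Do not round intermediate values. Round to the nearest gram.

Convert to metric: weight = 241 ÷ 2.2 = 109.5455 kg; height = (6×12 + 7) × 2.54 = 79 × 2.54 = 200.66 cm.
Mifflin-St Jeor (female): BMR = 10(109.5455) + 6.25(200.66) − 5(21) − 161 = 1095.4545 + 1254.125 − 105 − 161 = 2083.5795 kcal/day.
TEE = 2083.5795 × 1.3 = 2708.6534 kcal/day.
Protein energy = 10% × 2708.6534 = 270.8653 kcal.
Protein = 270.8653 ÷ 4 kcal/g = 67.7163 g.

68 g/day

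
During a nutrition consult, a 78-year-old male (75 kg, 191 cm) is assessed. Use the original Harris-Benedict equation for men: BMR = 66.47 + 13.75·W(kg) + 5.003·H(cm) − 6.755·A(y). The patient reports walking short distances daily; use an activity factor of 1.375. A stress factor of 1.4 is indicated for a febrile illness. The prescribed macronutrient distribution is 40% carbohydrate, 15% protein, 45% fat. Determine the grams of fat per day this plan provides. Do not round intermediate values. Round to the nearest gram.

147 g/day

Harris-Benedict: BMR = 66.47 + 13.75(75) + 5.003(191) − 6.755(78) = 1526.403 kcal/day.
TEE = 1526.403 × 1.375 = 2098.8041 kcal/day.
With stress factor 1.4: 2098.8041 × 1.4 = 2938.3258 kcal/day.
Fat energy = 45% × 2938.3258 = 1322.2466 kcal.
Fat = 1322.2466 ÷ 9 kcal/g = 146.9163 g.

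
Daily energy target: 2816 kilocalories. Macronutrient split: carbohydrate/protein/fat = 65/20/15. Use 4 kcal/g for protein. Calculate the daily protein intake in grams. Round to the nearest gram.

Protein energy = 20% × 2816 = 563.2 kcal.
At 4 kcal/g: 563.2 ÷ 4 = 140.8 g.

141 g/day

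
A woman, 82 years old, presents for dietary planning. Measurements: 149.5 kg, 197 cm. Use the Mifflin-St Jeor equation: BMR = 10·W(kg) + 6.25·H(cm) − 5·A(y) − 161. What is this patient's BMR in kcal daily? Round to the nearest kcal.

2155 kcal daily

Mifflin-St Jeor (female): BMR = 10(149.5) + 6.25(197) − 5(82) − 161 = 1495 + 1231.25 − 410 − 161 = 2155.25 kcal/day.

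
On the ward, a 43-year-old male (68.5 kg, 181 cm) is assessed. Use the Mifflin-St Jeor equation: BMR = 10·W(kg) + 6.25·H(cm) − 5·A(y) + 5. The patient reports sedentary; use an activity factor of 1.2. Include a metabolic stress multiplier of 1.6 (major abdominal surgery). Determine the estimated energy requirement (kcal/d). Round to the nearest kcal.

Mifflin-St Jeor (male): BMR = 10(68.5) + 6.25(181) − 5(43) + 5 = 685 + 1131.25 − 215 + 5 = 1606.25 kcal/day.
TEE = BMR × activity factor = 1606.25 × 1.2 = 1927.5 kcal/day.
Apply stress factor: 1927.5 × 1.6 = 3084 kcal/day.

3084 kcal/d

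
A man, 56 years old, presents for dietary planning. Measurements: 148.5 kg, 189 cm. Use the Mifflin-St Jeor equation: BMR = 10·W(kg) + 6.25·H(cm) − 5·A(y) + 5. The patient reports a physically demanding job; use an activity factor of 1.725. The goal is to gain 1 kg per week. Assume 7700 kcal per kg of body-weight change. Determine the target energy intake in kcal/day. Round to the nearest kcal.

5225 kcal/day

Mifflin-St Jeor (male): BMR = 10(148.5) + 6.25(189) − 5(56) + 5 = 1485 + 1181.25 − 280 + 5 = 2391.25 kcal/day.
TEE = 2391.25 × 1.725 = 4124.9063 kcal/day.
Required daily surplus = 1 × 7700 ÷ 7 = 1100 kcal/day.
Target intake = 4124.9063 + 1100 = 5224.9063 kcal/day.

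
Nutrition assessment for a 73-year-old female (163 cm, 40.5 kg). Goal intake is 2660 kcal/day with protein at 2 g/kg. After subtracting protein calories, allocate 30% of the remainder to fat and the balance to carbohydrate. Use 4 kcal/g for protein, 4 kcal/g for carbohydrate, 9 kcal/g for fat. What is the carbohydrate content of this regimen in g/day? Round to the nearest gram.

409 g/day

Protein = 2 × 40.5 = 81 g → 81 × 4 = 324 kcal.
Non-protein calories = 2660 − 324 = 2336 kcal.
Fat: 30% × 2336 = 700.8 kcal; carbohydrate: 1635.2 kcal.
Carbohydrate: 1635.2 kcal ÷ 4 kcal/g = 408.8 g.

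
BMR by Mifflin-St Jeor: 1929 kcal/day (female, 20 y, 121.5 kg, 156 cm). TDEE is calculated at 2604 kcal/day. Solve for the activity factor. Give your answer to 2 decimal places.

1.35

Activity factor = TEE ÷ BMR = 2604 ÷ 1929 = 1.35.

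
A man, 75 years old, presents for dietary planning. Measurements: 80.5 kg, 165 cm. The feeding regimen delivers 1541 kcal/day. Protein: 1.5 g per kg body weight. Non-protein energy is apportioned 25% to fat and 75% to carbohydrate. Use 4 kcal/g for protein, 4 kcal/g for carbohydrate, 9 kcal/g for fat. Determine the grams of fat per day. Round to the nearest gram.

29 g/day

Protein = 1.5 × 80.5 = 120.75 g → 120.75 × 4 = 483 kcal.
Non-protein calories = 1541 − 483 = 1058 kcal.
Fat: 25% × 1058 = 264.5 kcal; carbohydrate: 793.5 kcal.
Fat: 264.5 kcal ÷ 9 kcal/g = 29.3889 g.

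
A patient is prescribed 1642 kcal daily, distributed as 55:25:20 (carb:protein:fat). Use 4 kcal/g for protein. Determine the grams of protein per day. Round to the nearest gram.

103 g/day

Protein energy = 25% × 1642 = 410.5 kcal.
At 4 kcal/g: 410.5 ÷ 4 = 102.625 g.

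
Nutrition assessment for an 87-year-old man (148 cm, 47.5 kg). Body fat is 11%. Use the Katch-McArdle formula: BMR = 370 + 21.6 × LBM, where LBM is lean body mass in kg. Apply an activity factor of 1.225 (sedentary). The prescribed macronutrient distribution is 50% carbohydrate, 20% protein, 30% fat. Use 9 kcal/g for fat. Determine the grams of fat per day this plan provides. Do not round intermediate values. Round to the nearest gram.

LBM = 47.5 × (1 − 0.11) = 42.275 kg. Katch-McArdle: BMR = 370 + 21.6 × 42.275 = 1283.14 kcal/day.
TEE = 1283.14 × 1.225 = 1571.8465 kcal/day.
Fat energy = 30% × 1571.8465 = 471.554 kcal.
Fat = 471.554 ÷ 9 kcal/g = 52.3949 g.

52 g/day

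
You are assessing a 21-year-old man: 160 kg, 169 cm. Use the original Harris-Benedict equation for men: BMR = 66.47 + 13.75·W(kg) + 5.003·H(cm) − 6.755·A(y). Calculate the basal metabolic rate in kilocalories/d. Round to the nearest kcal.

2970 kilocalories/d

Harris-Benedict: BMR = 66.47 + 13.75(160) + 5.003(169) − 6.755(21) = 2970.122 kcal/day.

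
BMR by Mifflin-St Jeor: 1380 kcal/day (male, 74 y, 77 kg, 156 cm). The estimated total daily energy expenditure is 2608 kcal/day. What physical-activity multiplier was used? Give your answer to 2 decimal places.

1.89

Activity factor = TEE ÷ BMR = 2608 ÷ 1380 = 1.89.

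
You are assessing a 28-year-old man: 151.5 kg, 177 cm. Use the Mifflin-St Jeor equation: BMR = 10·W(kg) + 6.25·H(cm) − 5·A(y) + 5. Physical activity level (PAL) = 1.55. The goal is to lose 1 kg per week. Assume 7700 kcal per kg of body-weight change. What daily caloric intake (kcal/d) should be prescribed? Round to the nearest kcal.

2754 kcal/d

Mifflin-St Jeor (male): BMR = 10(151.5) + 6.25(177) − 5(28) + 5 = 1515 + 1106.25 − 140 + 5 = 2486.25 kcal/day.
TEE = 2486.25 × 1.55 = 3853.6875 kcal/day.
Required daily deficit = 1 × 7700 ÷ 7 = 1100 kcal/day.
Target intake = 3853.6875 − 1100 = 2753.6875 kcal/day.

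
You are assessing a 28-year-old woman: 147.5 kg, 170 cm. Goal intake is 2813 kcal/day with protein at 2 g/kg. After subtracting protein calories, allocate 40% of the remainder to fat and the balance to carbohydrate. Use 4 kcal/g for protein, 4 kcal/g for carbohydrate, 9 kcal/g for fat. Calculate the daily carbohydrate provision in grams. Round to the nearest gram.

Protein = 2 × 147.5 = 295 g → 295 × 4 = 1180 kcal.
Non-protein calories = 2813 − 1180 = 1633 kcal.
Fat: 40% × 1633 = 653.2 kcal; carbohydrate: 979.8 kcal.
Carbohydrate: 979.8 kcal ÷ 4 kcal/g = 244.95 g.

245 g/day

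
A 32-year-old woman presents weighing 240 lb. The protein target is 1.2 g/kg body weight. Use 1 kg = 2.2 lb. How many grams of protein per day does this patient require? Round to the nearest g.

Weight in kg = 240 ÷ 2.2 = 109.0909 kg.
Protein = 1.2 g/kg × 109.0909 kg = 130.9091 g/day.

131 g/day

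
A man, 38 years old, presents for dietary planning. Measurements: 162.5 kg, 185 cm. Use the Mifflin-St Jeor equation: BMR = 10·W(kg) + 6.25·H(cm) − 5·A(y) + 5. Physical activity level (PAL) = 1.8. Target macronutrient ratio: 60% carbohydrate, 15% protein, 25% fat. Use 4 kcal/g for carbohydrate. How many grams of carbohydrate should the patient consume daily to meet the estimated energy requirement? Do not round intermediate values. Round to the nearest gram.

701 g/day

Mifflin-St Jeor (male): BMR = 10(162.5) + 6.25(185) − 5(38) + 5 = 1625 + 1156.25 − 190 + 5 = 2596.25 kcal/day.
TEE = 2596.25 × 1.8 = 4673.25 kcal/day.
Carbohydrate energy = 60% × 4673.25 = 2803.95 kcal.
Carbohydrate = 2803.95 ÷ 4 kcal/g = 700.9875 g.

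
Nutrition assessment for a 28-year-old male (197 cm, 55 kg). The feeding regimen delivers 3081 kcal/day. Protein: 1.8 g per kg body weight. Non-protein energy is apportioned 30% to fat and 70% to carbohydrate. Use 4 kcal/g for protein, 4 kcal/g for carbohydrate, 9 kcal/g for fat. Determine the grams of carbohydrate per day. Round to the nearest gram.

470 g/day

Protein = 1.8 × 55 = 99 g → 99 × 4 = 396 kcal.
Non-protein calories = 3081 − 396 = 2685 kcal.
Fat: 30% × 2685 = 805.5 kcal; carbohydrate: 1879.5 kcal.
Carbohydrate: 1879.5 kcal ÷ 4 kcal/g = 469.875 g.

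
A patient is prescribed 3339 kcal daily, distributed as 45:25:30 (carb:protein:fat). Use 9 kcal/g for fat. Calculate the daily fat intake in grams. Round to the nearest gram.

Fat energy = 30% × 3339 = 1001.7 kcal.
At 9 kcal/g: 1001.7 ÷ 9 = 111.3 g.

111 g/day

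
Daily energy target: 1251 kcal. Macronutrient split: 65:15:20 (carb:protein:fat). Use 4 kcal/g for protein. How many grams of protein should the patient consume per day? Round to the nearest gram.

47 g/day

Protein energy = 15% × 1251 = 187.65 kcal.
At 4 kcal/g: 187.65 ÷ 4 = 46.9125 g.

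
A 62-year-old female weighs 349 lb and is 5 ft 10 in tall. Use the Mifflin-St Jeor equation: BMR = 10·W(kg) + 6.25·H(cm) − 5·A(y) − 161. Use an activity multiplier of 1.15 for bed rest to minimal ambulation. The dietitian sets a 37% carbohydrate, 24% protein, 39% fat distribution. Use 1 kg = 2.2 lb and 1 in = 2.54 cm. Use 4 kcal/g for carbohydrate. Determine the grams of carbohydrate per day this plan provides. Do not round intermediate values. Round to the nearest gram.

Convert to metric: weight = 349 ÷ 2.2 = 158.6364 kg; height = (5×12 + 10) × 2.54 = 70 × 2.54 = 177.8 cm.
Mifflin-St Jeor (female): BMR = 10(158.6364) + 6.25(177.8) − 5(62) − 161 = 1586.3636 + 1111.25 − 310 − 161 = 2226.6136 kcal/day.
TEE = 2226.6136 × 1.15 = 2560.6057 kcal/day.
Carbohydrate energy = 37% × 2560.6057 = 947.4241 kcal.
Carbohydrate = 947.4241 ÷ 4 kcal/g = 236.856 g.

237 g/day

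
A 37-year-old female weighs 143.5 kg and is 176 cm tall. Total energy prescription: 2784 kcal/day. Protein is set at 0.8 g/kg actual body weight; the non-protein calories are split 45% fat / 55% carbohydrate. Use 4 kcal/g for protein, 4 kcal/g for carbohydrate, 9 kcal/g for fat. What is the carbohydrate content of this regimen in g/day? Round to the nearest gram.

Protein = 0.8 × 143.5 = 114.8 g → 114.8 × 4 = 459.2 kcal.
Non-protein calories = 2784 − 459.2 = 2324.8 kcal.
Fat: 45% × 2324.8 = 1046.16 kcal; carbohydrate: 1278.64 kcal.
Carbohydrate: 1278.64 kcal ÷ 4 kcal/g = 319.66 g.

320 g/day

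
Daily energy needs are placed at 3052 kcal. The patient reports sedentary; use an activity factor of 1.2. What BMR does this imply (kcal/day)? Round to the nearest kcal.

BMR = TEE ÷ activity factor = 3052 ÷ 1.2 = 2543.3333 kcal/day.

2543 kcal/day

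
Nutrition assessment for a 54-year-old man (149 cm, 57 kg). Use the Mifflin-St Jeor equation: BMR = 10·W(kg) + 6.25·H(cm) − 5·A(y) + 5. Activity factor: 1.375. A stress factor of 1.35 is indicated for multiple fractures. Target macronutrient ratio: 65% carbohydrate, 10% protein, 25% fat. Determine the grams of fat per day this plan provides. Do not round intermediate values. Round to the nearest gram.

Mifflin-St Jeor (male): BMR = 10(57) + 6.25(149) − 5(54) + 5 = 570 + 931.25 − 270 + 5 = 1236.25 kcal/day.
TEE = 1236.25 × 1.375 = 1699.8438 kcal/day.
With stress factor 1.35: 1699.8438 × 1.35 = 2294.7891 kcal/day.
Fat energy = 25% × 2294.7891 = 573.6973 kcal.
Fat = 573.6973 ÷ 9 kcal/g = 63.7441 g.

64 g/day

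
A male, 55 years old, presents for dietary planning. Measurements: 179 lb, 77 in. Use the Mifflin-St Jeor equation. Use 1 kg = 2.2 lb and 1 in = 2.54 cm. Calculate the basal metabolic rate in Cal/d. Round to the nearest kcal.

Convert to metric: weight = 179 ÷ 2.2 = 81.3636 kg; height = 77 × 2.54 = 195.58 cm.
Mifflin-St Jeor (male): BMR = 10(81.3636) + 6.25(195.58) − 5(55) + 5 = 813.6364 + 1222.375 − 275 + 5 = 1766.0114 kcal/day.

1766 Cal/d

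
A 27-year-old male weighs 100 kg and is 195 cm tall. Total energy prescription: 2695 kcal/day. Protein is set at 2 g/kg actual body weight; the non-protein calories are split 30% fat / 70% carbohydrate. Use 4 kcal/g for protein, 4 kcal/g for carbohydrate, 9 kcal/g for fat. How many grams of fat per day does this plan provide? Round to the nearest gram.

63 g/day

Protein = 2 × 100 = 200 g → 200 × 4 = 800 kcal.
Non-protein calories = 2695 − 800 = 1895 kcal.
Fat: 30% × 1895 = 568.5 kcal; carbohydrate: 1326.5 kcal.
Fat: 568.5 kcal ÷ 9 kcal/g = 63.1667 g.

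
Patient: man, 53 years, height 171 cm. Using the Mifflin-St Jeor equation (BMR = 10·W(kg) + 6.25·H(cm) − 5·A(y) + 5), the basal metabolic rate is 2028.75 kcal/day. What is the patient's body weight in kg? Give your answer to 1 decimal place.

122.0 kg

2028.75 = 10·W + 6.25(171) − 5(53) + 5
10·W = 2028.75 − 808.75 = 1220, so W = 122 kg.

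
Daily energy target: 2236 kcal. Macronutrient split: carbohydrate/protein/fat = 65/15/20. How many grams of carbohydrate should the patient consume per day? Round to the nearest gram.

Carbohydrate energy = 65% × 2236 = 1453.4 kcal.
At 4 kcal/g: 1453.4 ÷ 4 = 363.35 g.

363 g/day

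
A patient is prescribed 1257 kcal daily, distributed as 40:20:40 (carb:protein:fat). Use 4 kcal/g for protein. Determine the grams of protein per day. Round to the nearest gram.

63 g/day

Protein energy = 20% × 1257 = 251.4 kcal.
At 4 kcal/g: 251.4 ÷ 4 = 62.85 g.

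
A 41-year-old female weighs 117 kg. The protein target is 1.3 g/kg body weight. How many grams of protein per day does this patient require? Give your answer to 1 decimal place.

152.1 g/day

Protein = 1.3 g/kg × 117 kg = 152.1 g/day.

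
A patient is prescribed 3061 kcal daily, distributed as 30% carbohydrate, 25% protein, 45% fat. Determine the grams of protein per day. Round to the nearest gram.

191 g/day

Protein energy = 25% × 3061 = 765.25 kcal.
At 4 kcal/g: 765.25 ÷ 4 = 191.3125 g.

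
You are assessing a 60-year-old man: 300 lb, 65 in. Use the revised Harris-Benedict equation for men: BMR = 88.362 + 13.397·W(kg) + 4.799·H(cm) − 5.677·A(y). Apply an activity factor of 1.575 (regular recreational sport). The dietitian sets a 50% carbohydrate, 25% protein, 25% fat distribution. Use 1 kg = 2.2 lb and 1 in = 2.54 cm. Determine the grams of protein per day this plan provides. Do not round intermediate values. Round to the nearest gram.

Convert to metric: weight = 300 ÷ 2.2 = 136.3636 kg; height = 65 × 2.54 = 165.1 cm.
Harris-Benedict: BMR = 88.362 + 13.397(136.3636) + 4.799(165.1) − 5.677(60) = 2366.9205 kcal/day.
TEE = 2366.9205 × 1.575 = 3727.8998 kcal/day.
Protein energy = 25% × 3727.8998 = 931.975 kcal.
Protein = 931.975 ÷ 4 kcal/g = 232.9937 g.

233 g/day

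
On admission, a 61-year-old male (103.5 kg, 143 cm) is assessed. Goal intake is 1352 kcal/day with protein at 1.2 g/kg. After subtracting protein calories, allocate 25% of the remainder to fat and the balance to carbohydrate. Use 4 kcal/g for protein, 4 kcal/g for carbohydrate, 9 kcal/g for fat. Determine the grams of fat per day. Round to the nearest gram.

24 g/day

Protein = 1.2 × 103.5 = 124.2 g → 124.2 × 4 = 496.8 kcal.
Non-protein calories = 1352 − 496.8 = 855.2 kcal.
Fat: 25% × 855.2 = 213.8 kcal; carbohydrate: 641.4 kcal.
Fat: 213.8 kcal ÷ 9 kcal/g = 23.7556 g.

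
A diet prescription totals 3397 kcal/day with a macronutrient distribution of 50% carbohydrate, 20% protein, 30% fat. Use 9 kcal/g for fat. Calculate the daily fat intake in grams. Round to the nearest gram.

Fat energy = 30% × 3397 = 1019.1 kcal.
At 9 kcal/g: 1019.1 ÷ 9 = 113.2333 g.

113 g/day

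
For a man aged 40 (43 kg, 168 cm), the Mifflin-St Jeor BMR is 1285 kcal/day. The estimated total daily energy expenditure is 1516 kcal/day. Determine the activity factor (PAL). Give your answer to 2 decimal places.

1.18

Activity factor = TEE ÷ BMR = 1516 ÷ 1285 = 1.18.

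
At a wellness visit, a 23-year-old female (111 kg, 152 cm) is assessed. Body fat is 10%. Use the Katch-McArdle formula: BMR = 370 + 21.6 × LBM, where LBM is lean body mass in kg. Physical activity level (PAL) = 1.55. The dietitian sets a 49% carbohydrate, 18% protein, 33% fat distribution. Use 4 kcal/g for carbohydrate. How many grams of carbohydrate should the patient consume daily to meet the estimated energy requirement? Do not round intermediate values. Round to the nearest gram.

LBM = 111 × (1 − 0.1) = 99.9 kg. Katch-McArdle: BMR = 370 + 21.6 × 99.9 = 2527.84 kcal/day.
TEE = 2527.84 × 1.55 = 3918.152 kcal/day.
Carbohydrate energy = 49% × 3918.152 = 1919.8945 kcal.
Carbohydrate = 1919.8945 ÷ 4 kcal/g = 479.9736 g.

480 g/day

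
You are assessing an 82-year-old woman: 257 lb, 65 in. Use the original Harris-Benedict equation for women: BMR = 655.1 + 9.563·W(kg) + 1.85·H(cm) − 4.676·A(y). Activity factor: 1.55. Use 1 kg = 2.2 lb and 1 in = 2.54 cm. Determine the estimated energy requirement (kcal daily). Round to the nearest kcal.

Convert to metric: weight = 257 ÷ 2.2 = 116.8182 kg; height = 65 × 2.54 = 165.1 cm.
Harris-Benedict: BMR = 655.1 + 9.563(116.8182) + 1.85(165.1) − 4.676(82) = 1694.2353 kcal/day.
TEE = BMR × activity factor = 1694.2353 × 1.55 = 2626.0647 kcal/day.

2626 kcal daily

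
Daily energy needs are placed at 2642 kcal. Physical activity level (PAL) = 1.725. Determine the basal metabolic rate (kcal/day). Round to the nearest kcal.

BMR = TEE ÷ activity factor = 2642 ÷ 1.725 = 1531.5942 kcal/day.

1532 kcal/day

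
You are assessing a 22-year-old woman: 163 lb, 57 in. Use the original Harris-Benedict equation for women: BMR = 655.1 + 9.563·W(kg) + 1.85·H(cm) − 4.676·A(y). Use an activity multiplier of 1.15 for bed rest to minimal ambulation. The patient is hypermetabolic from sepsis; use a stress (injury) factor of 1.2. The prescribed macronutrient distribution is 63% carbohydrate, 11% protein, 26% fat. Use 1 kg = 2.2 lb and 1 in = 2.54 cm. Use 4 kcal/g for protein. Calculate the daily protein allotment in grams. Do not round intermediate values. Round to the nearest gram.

Convert to metric: weight = 163 ÷ 2.2 = 74.0909 kg; height = 57 × 2.54 = 144.78 cm.
Harris-Benedict: BMR = 655.1 + 9.563(74.0909) + 1.85(144.78) − 4.676(22) = 1528.6024 kcal/day.
TEE = 1528.6024 × 1.15 = 1757.8927 kcal/day.
With stress factor 1.2: 1757.8927 × 1.2 = 2109.4713 kcal/day.
Protein energy = 11% × 2109.4713 = 232.0418 kcal.
Protein = 232.0418 ÷ 4 kcal/g = 58.0105 g.

58 g/day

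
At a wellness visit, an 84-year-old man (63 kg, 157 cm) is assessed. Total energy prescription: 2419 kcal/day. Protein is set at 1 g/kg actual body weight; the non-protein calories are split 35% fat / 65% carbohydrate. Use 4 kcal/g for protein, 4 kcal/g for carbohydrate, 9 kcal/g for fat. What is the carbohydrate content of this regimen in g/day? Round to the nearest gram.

352 g/day

Protein = 1 × 63 = 63 g → 63 × 4 = 252 kcal.
Non-protein calories = 2419 − 252 = 2167 kcal.
Fat: 35% × 2167 = 758.45 kcal; carbohydrate: 1408.55 kcal.
Carbohydrate: 1408.55 kcal ÷ 4 kcal/g = 352.1375 g.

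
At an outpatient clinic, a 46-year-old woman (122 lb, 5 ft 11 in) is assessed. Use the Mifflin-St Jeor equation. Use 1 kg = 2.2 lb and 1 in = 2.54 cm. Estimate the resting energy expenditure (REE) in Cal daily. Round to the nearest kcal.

1291 Cal daily

Convert to metric: weight = 122 ÷ 2.2 = 55.4545 kg; height = (5×12 + 11) × 2.54 = 71 × 2.54 = 180.34 cm.
Mifflin-St Jeor (female): BMR = 10(55.4545) + 6.25(180.34) − 5(46) − 161 = 554.5455 + 1127.125 − 230 − 161 = 1290.6705 kcal/day.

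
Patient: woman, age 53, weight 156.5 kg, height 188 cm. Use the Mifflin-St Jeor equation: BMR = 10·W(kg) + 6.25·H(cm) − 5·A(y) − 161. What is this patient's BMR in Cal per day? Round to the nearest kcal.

Mifflin-St Jeor (female): BMR = 10(156.5) + 6.25(188) − 5(53) − 161 = 1565 + 1175 − 265 − 161 = 2314 kcal/day.

2314 Cal per day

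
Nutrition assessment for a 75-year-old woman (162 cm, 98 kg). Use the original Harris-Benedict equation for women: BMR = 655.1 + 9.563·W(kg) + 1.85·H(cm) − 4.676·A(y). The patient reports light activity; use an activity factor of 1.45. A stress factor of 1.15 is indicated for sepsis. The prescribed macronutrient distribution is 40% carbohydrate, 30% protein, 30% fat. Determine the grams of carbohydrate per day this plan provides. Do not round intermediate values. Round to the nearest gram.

Harris-Benedict: BMR = 655.1 + 9.563(98) + 1.85(162) − 4.676(75) = 1541.274 kcal/day.
TEE = 1541.274 × 1.45 = 2234.8473 kcal/day.
With stress factor 1.15: 2234.8473 × 1.15 = 2570.0744 kcal/day.
Carbohydrate energy = 40% × 2570.0744 = 1028.0298 kcal.
Carbohydrate = 1028.0298 ÷ 4 kcal/g = 257.0074 g.

257 g/day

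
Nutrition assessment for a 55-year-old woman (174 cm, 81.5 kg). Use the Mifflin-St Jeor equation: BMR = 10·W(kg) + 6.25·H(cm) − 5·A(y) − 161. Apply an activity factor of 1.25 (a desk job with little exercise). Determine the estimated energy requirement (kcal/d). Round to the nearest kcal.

1833 kcal/d

Mifflin-St Jeor (female): BMR = 10(81.5) + 6.25(174) − 5(55) − 161 = 815 + 1087.5 − 275 − 161 = 1466.5 kcal/day.
TEE = BMR × activity factor = 1466.5 × 1.25 = 1833.125 kcal/day.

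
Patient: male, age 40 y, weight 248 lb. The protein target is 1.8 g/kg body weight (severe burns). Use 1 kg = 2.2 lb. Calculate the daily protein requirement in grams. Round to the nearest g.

Weight in kg = 248 ÷ 2.2 = 112.7273 kg.
Protein = 1.8 g/kg × 112.7273 kg = 202.9091 g/day.

203 g/day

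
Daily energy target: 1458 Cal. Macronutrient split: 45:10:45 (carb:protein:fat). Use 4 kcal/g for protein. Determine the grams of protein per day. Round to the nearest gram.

36 g/day

Protein energy = 10% × 1458 = 145.8 kcal.
At 4 kcal/g: 145.8 ÷ 4 = 36.45 g.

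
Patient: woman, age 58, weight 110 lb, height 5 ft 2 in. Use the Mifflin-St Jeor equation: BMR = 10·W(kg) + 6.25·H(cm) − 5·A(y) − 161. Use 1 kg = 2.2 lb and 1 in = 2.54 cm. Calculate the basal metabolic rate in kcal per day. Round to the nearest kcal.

Convert to metric: weight = 110 ÷ 2.2 = 50 kg; height = (5×12 + 2) × 2.54 = 62 × 2.54 = 157.48 cm.
Mifflin-St Jeor (female): BMR = 10(50) + 6.25(157.48) − 5(58) − 161 = 500 + 984.25 − 290 − 161 = 1033.25 kcal/day.

1033 kcal per day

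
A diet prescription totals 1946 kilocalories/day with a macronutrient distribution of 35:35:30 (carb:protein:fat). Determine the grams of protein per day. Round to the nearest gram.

Protein energy = 35% × 1946 = 681.1 kcal.
At 4 kcal/g: 681.1 ÷ 4 = 170.275 g.

170 g/day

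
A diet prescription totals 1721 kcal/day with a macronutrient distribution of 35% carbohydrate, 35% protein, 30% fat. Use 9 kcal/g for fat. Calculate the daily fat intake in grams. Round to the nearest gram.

Fat energy = 30% × 1721 = 516.3 kcal.
At 9 kcal/g: 516.3 ÷ 9 = 57.3667 g.

57 g/day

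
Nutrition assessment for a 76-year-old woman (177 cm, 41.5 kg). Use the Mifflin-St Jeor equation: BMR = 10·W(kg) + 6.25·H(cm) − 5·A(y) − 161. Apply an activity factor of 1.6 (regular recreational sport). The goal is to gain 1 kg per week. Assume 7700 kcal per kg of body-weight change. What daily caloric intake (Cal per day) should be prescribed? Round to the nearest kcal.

Mifflin-St Jeor (female): BMR = 10(41.5) + 6.25(177) − 5(76) − 161 = 415 + 1106.25 − 380 − 161 = 980.25 kcal/day.
TEE = 980.25 × 1.6 = 1568.4 kcal/day.
Required daily surplus = 1 × 7700 ÷ 7 = 1100 kcal/day.
Target intake = 1568.4 + 1100 = 2668.4 kcal/day.

2668 Cal per day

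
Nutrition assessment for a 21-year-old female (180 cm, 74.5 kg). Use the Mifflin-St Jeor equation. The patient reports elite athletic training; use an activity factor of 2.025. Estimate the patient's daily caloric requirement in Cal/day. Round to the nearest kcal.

3248 Cal/day

Mifflin-St Jeor (female): BMR = 10(74.5) + 6.25(180) − 5(21) − 161 = 745 + 1125 − 105 − 161 = 1604 kcal/day.
TEE = BMR × activity factor = 1604 × 2.025 = 3248.1 kcal/day.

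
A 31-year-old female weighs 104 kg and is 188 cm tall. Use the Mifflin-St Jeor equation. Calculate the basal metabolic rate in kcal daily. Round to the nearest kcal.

1899 kcal daily

Mifflin-St Jeor (female): BMR = 10(104) + 6.25(188) − 5(31) − 161 = 1040 + 1175 − 155 − 161 = 1899 kcal/day.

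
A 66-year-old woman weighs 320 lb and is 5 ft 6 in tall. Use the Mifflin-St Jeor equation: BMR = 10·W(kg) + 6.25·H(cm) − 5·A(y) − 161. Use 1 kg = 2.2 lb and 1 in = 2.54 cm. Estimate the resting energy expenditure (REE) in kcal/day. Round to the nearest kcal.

Convert to metric: weight = 320 ÷ 2.2 = 145.4545 kg; height = (5×12 + 6) × 2.54 = 66 × 2.54 = 167.64 cm.
Mifflin-St Jeor (female): BMR = 10(145.4545) + 6.25(167.64) − 5(66) − 161 = 1454.5455 + 1047.75 − 330 − 161 = 2011.2955 kcal/day.

2011 kcal/day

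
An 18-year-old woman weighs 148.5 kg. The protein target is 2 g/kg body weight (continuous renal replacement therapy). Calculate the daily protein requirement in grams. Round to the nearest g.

297 g/day

Protein = 2 g/kg × 148.5 kg = 297 g/day.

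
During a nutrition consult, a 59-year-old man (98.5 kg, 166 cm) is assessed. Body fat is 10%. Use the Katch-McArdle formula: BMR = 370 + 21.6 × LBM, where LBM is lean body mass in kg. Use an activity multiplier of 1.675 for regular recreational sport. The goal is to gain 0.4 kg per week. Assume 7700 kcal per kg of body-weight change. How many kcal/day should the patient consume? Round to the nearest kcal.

4267 kcal/day

LBM = 98.5 × (1 − 0.1) = 88.65 kg. Katch-McArdle: BMR = 370 + 21.6 × 88.65 = 2284.84 kcal/day.
TEE = 2284.84 × 1.675 = 3827.107 kcal/day.
Required daily surplus = 0.4 × 7700 ÷ 7 = 440 kcal/day.
Target intake = 3827.107 + 440 = 4267.107 kcal/day.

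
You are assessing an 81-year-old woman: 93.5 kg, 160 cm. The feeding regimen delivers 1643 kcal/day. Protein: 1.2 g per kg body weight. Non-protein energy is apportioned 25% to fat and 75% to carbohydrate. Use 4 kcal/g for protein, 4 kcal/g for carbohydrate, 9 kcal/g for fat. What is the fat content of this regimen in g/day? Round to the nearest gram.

Protein = 1.2 × 93.5 = 112.2 g → 112.2 × 4 = 448.8 kcal.
Non-protein calories = 1643 − 448.8 = 1194.2 kcal.
Fat: 25% × 1194.2 = 298.55 kcal; carbohydrate: 895.65 kcal.
Fat: 298.55 kcal ÷ 9 kcal/g = 33.1722 g.

33 g/day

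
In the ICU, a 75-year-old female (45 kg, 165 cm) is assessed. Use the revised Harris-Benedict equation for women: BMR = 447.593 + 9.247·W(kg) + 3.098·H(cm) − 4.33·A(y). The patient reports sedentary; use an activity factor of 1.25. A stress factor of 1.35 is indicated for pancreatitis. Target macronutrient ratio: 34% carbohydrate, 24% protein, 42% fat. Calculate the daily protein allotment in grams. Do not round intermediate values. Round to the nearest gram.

106 g/day

Harris-Benedict: BMR = 447.593 + 9.247(45) + 3.098(165) − 4.33(75) = 1050.128 kcal/day.
TEE = 1050.128 × 1.25 = 1312.66 kcal/day.
With stress factor 1.35: 1312.66 × 1.35 = 1772.091 kcal/day.
Protein energy = 24% × 1772.091 = 425.3018 kcal.
Protein = 425.3018 ÷ 4 kcal/g = 106.3255 g.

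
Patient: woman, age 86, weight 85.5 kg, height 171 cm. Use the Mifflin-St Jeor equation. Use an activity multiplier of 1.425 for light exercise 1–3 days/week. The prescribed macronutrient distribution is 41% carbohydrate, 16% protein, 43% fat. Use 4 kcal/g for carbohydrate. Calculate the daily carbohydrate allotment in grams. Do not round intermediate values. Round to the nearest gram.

Mifflin-St Jeor (female): BMR = 10(85.5) + 6.25(171) − 5(86) − 161 = 855 + 1068.75 − 430 − 161 = 1332.75 kcal/day.
TEE = 1332.75 × 1.425 = 1899.1688 kcal/day.
Carbohydrate energy = 41% × 1899.1688 = 778.6592 kcal.
Carbohydrate = 778.6592 ÷ 4 kcal/g = 194.6648 g.

195 g/day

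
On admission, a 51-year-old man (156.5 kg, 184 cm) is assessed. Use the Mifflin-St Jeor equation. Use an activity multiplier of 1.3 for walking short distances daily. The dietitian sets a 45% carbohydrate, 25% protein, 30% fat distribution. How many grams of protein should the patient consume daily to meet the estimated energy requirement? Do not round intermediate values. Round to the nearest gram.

Mifflin-St Jeor (male): BMR = 10(156.5) + 6.25(184) − 5(51) + 5 = 1565 + 1150 − 255 + 5 = 2465 kcal/day.
TEE = 2465 × 1.3 = 3204.5 kcal/day.
Protein energy = 25% × 3204.5 = 801.125 kcal.
Protein = 801.125 ÷ 4 kcal/g = 200.2813 g.

200 g/day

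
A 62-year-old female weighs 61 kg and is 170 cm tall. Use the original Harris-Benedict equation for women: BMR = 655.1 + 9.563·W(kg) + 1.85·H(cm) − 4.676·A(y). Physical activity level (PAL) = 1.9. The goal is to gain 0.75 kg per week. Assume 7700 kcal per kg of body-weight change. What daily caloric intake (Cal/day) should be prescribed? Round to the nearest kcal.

Harris-Benedict: BMR = 655.1 + 9.563(61) + 1.85(170) − 4.676(62) = 1263.031 kcal/day.
TEE = 1263.031 × 1.9 = 2399.7589 kcal/day.
Required daily surplus = 0.75 × 7700 ÷ 7 = 825 kcal/day.
Target intake = 2399.7589 + 825 = 3224.7589 kcal/day.

3225 Cal/day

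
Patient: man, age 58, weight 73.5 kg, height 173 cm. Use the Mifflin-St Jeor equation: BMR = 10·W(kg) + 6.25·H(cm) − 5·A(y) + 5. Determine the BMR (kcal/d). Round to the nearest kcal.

1531 kcal/d

Mifflin-St Jeor (male): BMR = 10(73.5) + 6.25(173) − 5(58) + 5 = 735 + 1081.25 − 290 + 5 = 1531.25 kcal/day.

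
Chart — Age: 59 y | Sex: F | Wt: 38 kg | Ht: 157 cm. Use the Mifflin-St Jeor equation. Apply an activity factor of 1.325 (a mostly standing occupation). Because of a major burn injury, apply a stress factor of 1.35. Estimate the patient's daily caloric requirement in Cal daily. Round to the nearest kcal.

1619 Cal daily

Mifflin-St Jeor (female): BMR = 10(38) + 6.25(157) − 5(59) − 161 = 380 + 981.25 − 295 − 161 = 905.25 kcal/day.
TEE = BMR × activity factor = 905.25 × 1.325 = 1199.4563 kcal/day.
Apply stress factor: 1199.4563 × 1.35 = 1619.2659 kcal/day.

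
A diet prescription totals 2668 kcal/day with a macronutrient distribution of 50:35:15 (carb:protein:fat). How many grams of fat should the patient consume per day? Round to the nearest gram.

Fat energy = 15% × 2668 = 400.2 kcal.
At 9 kcal/g: 400.2 ÷ 9 = 44.4667 g.

44 g/day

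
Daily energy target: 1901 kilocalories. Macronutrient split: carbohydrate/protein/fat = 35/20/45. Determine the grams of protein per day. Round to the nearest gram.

95 g/day

Protein energy = 20% × 1901 = 380.2 kcal.
At 4 kcal/g: 380.2 ÷ 4 = 95.05 g.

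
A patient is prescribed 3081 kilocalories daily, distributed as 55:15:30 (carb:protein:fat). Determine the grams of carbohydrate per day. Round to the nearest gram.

Carbohydrate energy = 55% × 3081 = 1694.55 kcal.
At 4 kcal/g: 1694.55 ÷ 4 = 423.6375 g.

424 g/day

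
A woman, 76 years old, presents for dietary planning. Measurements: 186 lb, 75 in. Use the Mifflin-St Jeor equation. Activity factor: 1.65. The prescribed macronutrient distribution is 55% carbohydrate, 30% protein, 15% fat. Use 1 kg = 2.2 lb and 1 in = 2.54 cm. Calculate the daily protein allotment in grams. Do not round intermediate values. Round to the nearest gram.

Convert to metric: weight = 186 ÷ 2.2 = 84.5455 kg; height = 75 × 2.54 = 190.5 cm.
Mifflin-St Jeor (female): BMR = 10(84.5455) + 6.25(190.5) − 5(76) − 161 = 845.4545 + 1190.625 − 380 − 161 = 1495.0795 kcal/day.
TEE = 1495.0795 × 1.65 = 2466.8813 kcal/day.
Protein energy = 30% × 2466.8813 = 740.0644 kcal.
Protein = 740.0644 ÷ 4 kcal/g = 185.0161 g.

185 g/day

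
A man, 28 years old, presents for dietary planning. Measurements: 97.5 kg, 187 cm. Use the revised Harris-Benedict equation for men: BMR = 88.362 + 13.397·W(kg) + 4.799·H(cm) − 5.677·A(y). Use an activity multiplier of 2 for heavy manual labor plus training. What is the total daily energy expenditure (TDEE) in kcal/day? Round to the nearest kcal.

Harris-Benedict: BMR = 88.362 + 13.397(97.5) + 4.799(187) − 5.677(28) = 2133.0265 kcal/day.
TEE = BMR × activity factor = 2133.0265 × 2 = 4266.053 kcal/day.

4266 kcal/day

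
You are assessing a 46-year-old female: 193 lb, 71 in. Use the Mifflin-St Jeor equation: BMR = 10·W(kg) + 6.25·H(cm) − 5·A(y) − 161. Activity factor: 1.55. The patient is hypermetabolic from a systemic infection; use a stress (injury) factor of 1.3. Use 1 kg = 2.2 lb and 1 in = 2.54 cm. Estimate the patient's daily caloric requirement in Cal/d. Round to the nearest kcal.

Convert to metric: weight = 193 ÷ 2.2 = 87.7273 kg; height = 71 × 2.54 = 180.34 cm.
Mifflin-St Jeor (female): BMR = 10(87.7273) + 6.25(180.34) − 5(46) − 161 = 877.2727 + 1127.125 − 230 − 161 = 1613.3977 kcal/day.
TEE = BMR × activity factor = 1613.3977 × 1.55 = 2500.7665 kcal/day.
Apply stress factor: 2500.7665 × 1.3 = 3250.9964 kcal/day.

3251 Cal/d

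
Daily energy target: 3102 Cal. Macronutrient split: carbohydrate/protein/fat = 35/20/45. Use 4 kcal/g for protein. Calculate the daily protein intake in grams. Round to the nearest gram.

155 g/day

Protein energy = 20% × 3102 = 620.4 kcal.
At 4 kcal/g: 620.4 ÷ 4 = 155.1 g.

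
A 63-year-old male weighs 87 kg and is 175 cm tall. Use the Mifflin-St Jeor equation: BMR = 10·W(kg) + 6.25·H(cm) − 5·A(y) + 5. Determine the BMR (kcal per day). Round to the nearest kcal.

Mifflin-St Jeor (male): BMR = 10(87) + 6.25(175) − 5(63) + 5 = 870 + 1093.75 − 315 + 5 = 1653.75 kcal/day.

1654 kcal per day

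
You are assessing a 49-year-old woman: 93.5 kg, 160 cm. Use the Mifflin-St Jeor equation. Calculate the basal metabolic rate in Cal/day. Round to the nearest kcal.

1529 Cal/day

Mifflin-St Jeor (female): BMR = 10(93.5) + 6.25(160) − 5(49) − 161 = 935 + 1000 − 245 − 161 = 1529 kcal/day.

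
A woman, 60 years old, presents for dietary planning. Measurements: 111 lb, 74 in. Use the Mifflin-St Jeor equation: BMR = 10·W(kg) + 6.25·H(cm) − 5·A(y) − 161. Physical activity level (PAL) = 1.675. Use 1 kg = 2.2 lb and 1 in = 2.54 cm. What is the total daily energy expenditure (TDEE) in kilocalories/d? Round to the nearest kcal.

2041 kilocalories/d

Convert to metric: weight = 111 ÷ 2.2 = 50.4545 kg; height = 74 × 2.54 = 187.96 cm.
Mifflin-St Jeor (female): BMR = 10(50.4545) + 6.25(187.96) − 5(60) − 161 = 504.5455 + 1174.75 − 300 − 161 = 1218.2955 kcal/day.
TEE = BMR × activity factor = 1218.2955 × 1.675 = 2040.6449 kcal/day.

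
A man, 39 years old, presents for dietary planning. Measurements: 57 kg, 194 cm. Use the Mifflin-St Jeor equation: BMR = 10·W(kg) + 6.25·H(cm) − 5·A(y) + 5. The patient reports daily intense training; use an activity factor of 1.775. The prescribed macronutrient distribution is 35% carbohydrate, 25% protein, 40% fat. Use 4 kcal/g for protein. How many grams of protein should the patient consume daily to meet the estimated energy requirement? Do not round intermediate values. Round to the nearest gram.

Mifflin-St Jeor (male): BMR = 10(57) + 6.25(194) − 5(39) + 5 = 570 + 1212.5 − 195 + 5 = 1592.5 kcal/day.
TEE = 1592.5 × 1.775 = 2826.6875 kcal/day.
Protein energy = 25% × 2826.6875 = 706.6719 kcal.
Protein = 706.6719 ÷ 4 kcal/g = 176.668 g.

177 g/day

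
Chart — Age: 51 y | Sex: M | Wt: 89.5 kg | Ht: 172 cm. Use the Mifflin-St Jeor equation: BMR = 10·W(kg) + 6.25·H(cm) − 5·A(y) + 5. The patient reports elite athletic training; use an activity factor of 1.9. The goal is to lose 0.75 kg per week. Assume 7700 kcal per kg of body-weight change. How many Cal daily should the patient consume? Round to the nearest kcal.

Mifflin-St Jeor (male): BMR = 10(89.5) + 6.25(172) − 5(51) + 5 = 895 + 1075 − 255 + 5 = 1720 kcal/day.
TEE = 1720 × 1.9 = 3268 kcal/day.
Required daily deficit = 0.75 × 7700 ÷ 7 = 825 kcal/day.
Target intake = 3268 − 825 = 2443 kcal/day.

2443 Cal daily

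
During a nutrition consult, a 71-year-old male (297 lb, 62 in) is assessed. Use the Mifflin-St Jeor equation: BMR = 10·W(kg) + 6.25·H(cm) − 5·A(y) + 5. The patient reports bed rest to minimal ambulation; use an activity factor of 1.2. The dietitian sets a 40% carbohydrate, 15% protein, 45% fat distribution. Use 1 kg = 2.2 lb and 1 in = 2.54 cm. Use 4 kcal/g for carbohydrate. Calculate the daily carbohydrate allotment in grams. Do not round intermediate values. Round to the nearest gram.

238 g/day

Convert to metric: weight = 297 ÷ 2.2 = 135 kg; height = 62 × 2.54 = 157.48 cm.
Mifflin-St Jeor (male): BMR = 10(135) + 6.25(157.48) − 5(71) + 5 = 1350 + 984.25 − 355 + 5 = 1984.25 kcal/day.
TEE = 1984.25 × 1.2 = 2381.1 kcal/day.
Carbohydrate energy = 40% × 2381.1 = 952.44 kcal.
Carbohydrate = 952.44 ÷ 4 kcal/g = 238.11 g.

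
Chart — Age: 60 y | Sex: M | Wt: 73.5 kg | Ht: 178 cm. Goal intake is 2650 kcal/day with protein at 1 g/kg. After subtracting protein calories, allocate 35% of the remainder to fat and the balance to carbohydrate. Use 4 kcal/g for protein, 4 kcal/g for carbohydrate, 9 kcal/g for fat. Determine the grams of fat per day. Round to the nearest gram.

92 g/day

Protein = 1 × 73.5 = 73.5 g → 73.5 × 4 = 294 kcal.
Non-protein calories = 2650 − 294 = 2356 kcal.
Fat: 35% × 2356 = 824.6 kcal; carbohydrate: 1531.4 kcal.
Fat: 824.6 kcal ÷ 9 kcal/g = 91.6222 g.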